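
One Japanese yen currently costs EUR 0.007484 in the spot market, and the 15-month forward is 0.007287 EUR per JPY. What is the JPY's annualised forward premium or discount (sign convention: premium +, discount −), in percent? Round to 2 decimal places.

T = 15/12 years.
(F − S)/S = (0.007287 − 0.007484)/0.007484 = -0.0263228.
×(1/T) gives -2.11% p.a.

-2.11%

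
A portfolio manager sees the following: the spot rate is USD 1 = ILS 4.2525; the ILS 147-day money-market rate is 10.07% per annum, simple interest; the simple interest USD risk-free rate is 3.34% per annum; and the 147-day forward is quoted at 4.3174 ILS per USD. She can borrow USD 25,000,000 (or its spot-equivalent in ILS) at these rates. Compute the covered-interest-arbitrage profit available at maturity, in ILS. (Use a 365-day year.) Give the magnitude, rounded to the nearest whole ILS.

ILS 1,237,210

T = 147/365 years.
Keep in USD, deliver into the forward: 25,000,000·1.01345150685·4.3174 = ILS 109,386,888.39.
Swap to ILS now, deposit: 25,000,000·4.2525·1.04055589041 = ILS 110,624,098.10.
The quoted forward undervalues USD, so borrow USD, convert to ILS at spot, deposit the ILS at 10.07%, and buy USD forward at 4.3174 to cover the loan.
Arbitrage profit = |109,386,888.39 − 110,624,098.10| = ILS 1,237,210.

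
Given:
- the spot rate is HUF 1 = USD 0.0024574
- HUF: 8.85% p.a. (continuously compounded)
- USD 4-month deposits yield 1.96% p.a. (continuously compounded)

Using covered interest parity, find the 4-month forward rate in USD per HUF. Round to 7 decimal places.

0.0024016

T = 4/12 years.
USD growth factor: e^(0.0196×4/12) = 1.0065547.
Growth of 1 HUF over T: e^(0.0885×4/12) = 1.0299394.
CIP: F = S · (grow USD)/(grow HUF) = 0.0024574 × 1.0065547/1.0299394 = 0.002401605 USD per HUF.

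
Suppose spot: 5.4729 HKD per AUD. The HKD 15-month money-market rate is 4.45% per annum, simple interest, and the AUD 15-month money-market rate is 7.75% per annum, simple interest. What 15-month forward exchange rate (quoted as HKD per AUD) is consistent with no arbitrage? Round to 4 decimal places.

T = 15/12 years.
HKD accumulates by 1 + 0.0445×15/12 = 1.055625.
AUD growth factor: 1 + 0.0775×15/12 = 1.096875.
CIP: F = S · (grow HKD)/(grow AUD) = 5.4729 × 1.055625/1.096875 = 5.267082 HKD per AUD.

5.2671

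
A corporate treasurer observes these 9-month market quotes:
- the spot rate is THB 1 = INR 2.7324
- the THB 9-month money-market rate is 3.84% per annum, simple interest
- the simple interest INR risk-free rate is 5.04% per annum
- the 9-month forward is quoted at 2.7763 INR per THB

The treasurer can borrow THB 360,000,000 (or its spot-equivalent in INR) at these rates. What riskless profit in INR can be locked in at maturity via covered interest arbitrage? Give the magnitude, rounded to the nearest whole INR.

T = 9/12 years.
Route A — deposit THB, sell forward: 360,000,000 × 1.028800 × 2.7763 = INR 1,028,252,678.40.
Route B — convert at spot, deposit INR: 360,000,000 × 2.7324 × 1.037800 = INR 1,020,846,499.20.
The quoted forward overvalues THB, so borrow INR, buy THB at spot, deposit the THB at 3.84%, and sell the proceeds forward at 2.7763.
The gap between the two covered legs is INR 7,406,179.

INR 7,406,179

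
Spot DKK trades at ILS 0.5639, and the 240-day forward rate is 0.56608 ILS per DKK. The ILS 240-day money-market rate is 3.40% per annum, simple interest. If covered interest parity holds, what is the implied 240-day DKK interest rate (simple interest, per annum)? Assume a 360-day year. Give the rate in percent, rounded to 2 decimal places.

T = 240/360 years.
By CIP, F/S equals the ILS-to-DKK growth ratio: 0.56608/0.5639 = 1.0038659.
ILS growth factor: 1 + 0.0340×240/360 = 1.0226667.
So the DKK growth factor = 1.0187284.
r = (1.0187284 − 1)/(240/360) = 0.028093 → 2.81%.

2.81%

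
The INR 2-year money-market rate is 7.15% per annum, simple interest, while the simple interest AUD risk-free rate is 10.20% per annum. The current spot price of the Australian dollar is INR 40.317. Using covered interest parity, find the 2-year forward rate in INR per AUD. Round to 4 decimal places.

38.2744

T = 2 years.
INR accumulates by 1 + 0.0715×2 = 1.143000.
AUD growth factor: 1 + 0.1020×2 = 1.204000.
So F = 40.317 × 1.143000 / 1.204000 = 38.274361 (INR/AUD).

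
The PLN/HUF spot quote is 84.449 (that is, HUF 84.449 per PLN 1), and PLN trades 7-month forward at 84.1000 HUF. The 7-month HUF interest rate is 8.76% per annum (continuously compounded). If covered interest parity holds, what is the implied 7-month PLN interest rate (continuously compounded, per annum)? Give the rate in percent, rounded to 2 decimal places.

T = 7/12 years.
F/S = 84.1/84.449 = 0.9958673 = (growth of HUF) / (growth of PLN).
HUF growth factor: e^(0.0876×7/12) = 1.0524281.
So the PLN growth factor = 1.0567955.
r = ln(1.0567955)/(7/12) = 0.094699 → 9.47%.

9.47%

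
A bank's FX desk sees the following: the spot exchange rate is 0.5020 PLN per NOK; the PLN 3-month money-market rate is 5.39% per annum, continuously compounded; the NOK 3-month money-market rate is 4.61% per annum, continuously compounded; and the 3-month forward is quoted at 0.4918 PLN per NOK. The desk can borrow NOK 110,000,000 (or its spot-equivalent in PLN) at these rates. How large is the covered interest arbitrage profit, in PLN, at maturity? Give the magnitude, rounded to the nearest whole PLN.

PLN 1,244,039

T = 3/12 years.
Route A — deposit NOK, sell forward: 110,000,000 × 1.0115916687 × 0.4918 = PLN 54,725,086.09.
Route B — convert at spot, deposit PLN: 110,000,000 × 0.5020 × 1.013566197 = PLN 55,969,125.40.
The quoted forward undervalues NOK, so borrow NOK, convert to PLN at spot, deposit the PLN at 5.39%, and buy NOK forward at 0.4918 to cover the loan.
The gap between the two covered legs is PLN 1,244,039.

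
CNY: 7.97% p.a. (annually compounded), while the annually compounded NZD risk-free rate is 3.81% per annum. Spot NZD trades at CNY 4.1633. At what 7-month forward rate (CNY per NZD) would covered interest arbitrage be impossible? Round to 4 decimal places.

T = 7/12 years.
Growth of 1 CNY over T: (1 + 0.0797)^(7/12) = 1.0457474.
NZD accumulates by (1 + 0.0381)^(7/12) = 1.0220517.
CIP: F = S · (grow CNY)/(grow NZD) = 4.1633 × 1.0457474/1.0220517 = 4.259824 CNY per NZD.

4.2598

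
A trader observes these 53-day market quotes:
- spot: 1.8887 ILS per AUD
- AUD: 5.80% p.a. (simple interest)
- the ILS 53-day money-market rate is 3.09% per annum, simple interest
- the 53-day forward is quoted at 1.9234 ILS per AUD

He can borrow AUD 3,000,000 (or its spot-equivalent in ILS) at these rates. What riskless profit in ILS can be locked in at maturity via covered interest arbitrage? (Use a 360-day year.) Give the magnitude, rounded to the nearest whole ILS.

ILS 127,595

T = 53/360 years.
Invest the AUD and cover forward: 3,000,000 × 1.008538889 × 1.9234 = ILS 5,819,471.10.
Convert at spot and invest in ILS: 3,000,000 × 1.8887 × 1.004549167 = ILS 5,691,876.04.
The quoted forward overvalues AUD, so borrow ILS, buy AUD at spot, deposit the AUD at 5.80%, and sell the proceeds forward at 1.9234.
Arbitrage profit = |5,819,471.10 − 5,691,876.04| = ILS 127,595.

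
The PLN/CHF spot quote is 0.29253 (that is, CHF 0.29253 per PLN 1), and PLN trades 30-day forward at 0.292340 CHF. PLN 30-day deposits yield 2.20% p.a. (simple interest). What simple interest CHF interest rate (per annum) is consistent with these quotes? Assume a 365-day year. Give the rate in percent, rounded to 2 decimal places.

1.41%

T = 30/365 years.
By CIP, F/S equals the CHF-to-PLN growth ratio: 0.29234/0.29253 = 0.9993505.
PLN growth factor: 1 + 0.0220×30/365 = 1.0018082.
So the CHF growth factor = 1.0011575.
r = (1.0011575 − 1)/(30/365) = 0.014083 → 1.41%.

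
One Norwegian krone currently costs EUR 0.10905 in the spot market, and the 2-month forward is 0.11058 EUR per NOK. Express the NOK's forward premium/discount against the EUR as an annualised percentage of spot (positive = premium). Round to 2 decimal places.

T = 2/12 years.
(F − S)/S = (0.11058 − 0.10905)/0.10905 = 0.0140303.
Annualise by dividing by T: 0.0140303 / (2/12) = 0.084182 → 8.42%.

+8.42%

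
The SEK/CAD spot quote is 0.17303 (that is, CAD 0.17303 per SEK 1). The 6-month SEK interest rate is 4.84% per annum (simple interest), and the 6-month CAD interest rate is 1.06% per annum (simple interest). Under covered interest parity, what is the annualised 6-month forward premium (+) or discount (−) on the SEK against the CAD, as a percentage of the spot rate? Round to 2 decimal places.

T = 6/12 years.
F = S · g_CAD/g_SEK = 0.17303 × 1.005300/1.024200 = 0.16983700.
Annualised premium = (F − S)/S × (1/T) = (0.16983700 − 0.17303)/0.17303 ÷ (6/12) = -3.69%.

-3.69%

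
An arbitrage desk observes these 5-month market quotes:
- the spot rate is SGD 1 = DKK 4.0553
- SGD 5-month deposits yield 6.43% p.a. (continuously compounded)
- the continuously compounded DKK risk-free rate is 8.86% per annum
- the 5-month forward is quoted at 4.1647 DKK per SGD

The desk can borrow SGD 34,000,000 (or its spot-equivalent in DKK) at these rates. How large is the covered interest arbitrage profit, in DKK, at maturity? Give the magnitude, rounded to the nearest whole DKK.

DKK 2,379,373

T = 5/12 years.
Keep in SGD, deliver into the forward: 34,000,000·1.0271537901·4.1647 = DKK 145,444,771.25.
Swap to DKK now, deposit: 34,000,000·4.0553·1.03760655002 = DKK 143,065,398.64.
The quoted forward overvalues SGD, so borrow DKK, buy SGD at spot, deposit the SGD at 6.43%, and sell the proceeds forward at 4.1647.
Profit = 145,444,771.25 − 143,065,398.64 = DKK 2,379,373.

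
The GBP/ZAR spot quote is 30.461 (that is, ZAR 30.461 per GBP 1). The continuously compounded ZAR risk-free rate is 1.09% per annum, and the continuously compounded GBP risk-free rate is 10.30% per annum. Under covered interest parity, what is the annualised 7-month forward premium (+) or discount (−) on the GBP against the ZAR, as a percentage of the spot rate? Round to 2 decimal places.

T = 7/12 years.
CIP forward (ZAR per GBP) = 30.461 × 1.0063786/1.061925 = 28.867668.
Annualised premium = (F − S)/S × (1/T) = (28.867668 − 30.461)/30.461 ÷ (7/12) = -8.97%.

-8.97%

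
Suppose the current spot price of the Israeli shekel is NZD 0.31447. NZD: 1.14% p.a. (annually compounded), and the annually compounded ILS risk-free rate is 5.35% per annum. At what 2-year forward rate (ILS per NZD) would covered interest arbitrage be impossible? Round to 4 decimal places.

T = 2 years.
NZD accumulates by (1 + 0.0114)^2 = 1.022930.
ILS accumulates by (1 + 0.0535)^2 = 1.1098623.
Forward (NZD per ILS) = 0.31447 × 1.022930 / 1.1098623 = 0.2898385.
Quoted the other way: 1/0.2898385 = 3.4502 ILS per NZD.

3.4502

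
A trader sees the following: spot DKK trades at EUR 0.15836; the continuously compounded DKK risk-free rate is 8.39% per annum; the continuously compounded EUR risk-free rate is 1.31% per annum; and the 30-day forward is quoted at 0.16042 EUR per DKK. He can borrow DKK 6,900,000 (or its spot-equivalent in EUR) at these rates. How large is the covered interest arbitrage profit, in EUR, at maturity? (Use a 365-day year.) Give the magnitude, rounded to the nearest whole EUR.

EUR 20,696

T = 30/365 years.
Route A — deposit DKK, sell forward: 6,900,000 × 1.006919722 × 0.16042 = EUR 1,114,557.43.
Route B — convert at spot, deposit EUR: 6,900,000 × 0.15836 × 1.001077292 = EUR 1,093,861.14.
The quoted forward overvalues DKK, so borrow EUR, buy DKK at spot, deposit the DKK at 8.39%, and sell the proceeds forward at 0.16042.
The gap between the two covered legs is EUR 20,696.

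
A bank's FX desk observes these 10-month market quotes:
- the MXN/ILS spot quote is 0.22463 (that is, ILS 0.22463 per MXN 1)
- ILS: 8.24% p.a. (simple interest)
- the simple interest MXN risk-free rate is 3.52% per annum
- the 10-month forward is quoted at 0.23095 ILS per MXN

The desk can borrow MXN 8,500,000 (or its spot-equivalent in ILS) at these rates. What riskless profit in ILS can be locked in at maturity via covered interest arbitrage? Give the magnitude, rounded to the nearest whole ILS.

ILS 19,806

T = 10/12 years.
Invest the MXN and cover forward: 8,500,000 × 1.029333333 × 0.23095 = ILS 2,020,658.53.
Convert at spot and invest in ILS: 8,500,000 × 0.22463 × 1.068666667 = ILS 2,040,464.04.
The quoted forward undervalues MXN, so borrow MXN, convert to ILS at spot, deposit the ILS at 8.24%, and buy MXN forward at 0.23095 to cover the loan.
The gap between the two covered legs is ILS 19,806.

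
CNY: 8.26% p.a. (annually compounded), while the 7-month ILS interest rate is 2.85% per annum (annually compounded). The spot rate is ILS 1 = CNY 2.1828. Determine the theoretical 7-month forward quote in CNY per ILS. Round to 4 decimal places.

2.2491

T = 7/12 years.
CNY accumulates by (1 + 0.0826)^(7/12) = 1.047385.
Growth of 1 ILS over T: (1 + 0.0285)^(7/12) = 1.0165276.
So F = 2.1828 × 1.047385 / 1.0165276 = 2.249060 (CNY/ILS).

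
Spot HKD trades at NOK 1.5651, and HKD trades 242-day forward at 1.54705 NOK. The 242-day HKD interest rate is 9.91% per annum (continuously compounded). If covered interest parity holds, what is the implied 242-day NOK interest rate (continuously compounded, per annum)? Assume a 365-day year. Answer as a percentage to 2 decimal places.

T = 242/365 years.
CIP gives F = S · g_NOK/g_HKD, so g_NOK/g_HKD = 1.54705/1.5651 = 0.9884672.
The HKD side grows by e^(0.0991×242/365) = 1.0679113.
So the NOK growth factor = 1.0555953.
Take logs: ln 1.0555953 / (242/365) = 0.081604, so 8.16%.

8.16%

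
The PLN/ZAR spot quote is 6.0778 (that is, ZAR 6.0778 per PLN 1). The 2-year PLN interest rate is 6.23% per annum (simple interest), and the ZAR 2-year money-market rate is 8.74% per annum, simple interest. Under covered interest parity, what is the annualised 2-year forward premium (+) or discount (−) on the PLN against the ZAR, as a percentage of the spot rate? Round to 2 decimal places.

T = 2 years.
No-arbitrage forward: 6.0778 × 1.174800 / 1.124600 = 6.3491014 ZAR/PLN.
Annualised premium = (F − S)/S × (1/T) = (6.3491014 − 6.0778)/6.0778 ÷ 2 = 2.23%.

+2.23%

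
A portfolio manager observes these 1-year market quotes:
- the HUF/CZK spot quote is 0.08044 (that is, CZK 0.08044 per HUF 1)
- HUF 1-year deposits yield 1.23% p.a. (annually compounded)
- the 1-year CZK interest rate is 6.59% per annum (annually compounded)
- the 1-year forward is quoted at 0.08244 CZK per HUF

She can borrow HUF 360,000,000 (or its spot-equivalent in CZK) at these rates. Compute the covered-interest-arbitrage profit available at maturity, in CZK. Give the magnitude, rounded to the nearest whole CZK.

T = 1 year.
Route A — deposit HUF, sell forward: 360,000,000 × 1.012300 × 0.08244 = CZK 30,043,444.32.
Route B — convert at spot, deposit CZK: 360,000,000 × 0.08044 × 1.065900 = CZK 30,866,758.56.
The quoted forward undervalues HUF, so borrow HUF, convert to CZK at spot, deposit the CZK at 6.59%, and buy HUF forward at 0.08244 to cover the loan.
Profit = 30,866,758.56 − 30,043,444.32 = CZK 823,314.

CZK 823,314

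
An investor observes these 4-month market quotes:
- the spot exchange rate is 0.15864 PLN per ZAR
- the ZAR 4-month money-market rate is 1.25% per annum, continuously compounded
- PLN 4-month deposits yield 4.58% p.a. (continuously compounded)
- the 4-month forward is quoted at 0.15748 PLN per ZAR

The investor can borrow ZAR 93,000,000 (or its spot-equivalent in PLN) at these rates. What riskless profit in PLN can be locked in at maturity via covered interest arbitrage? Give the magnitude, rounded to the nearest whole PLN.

T = 4/12 years.
Route A — deposit ZAR, sell forward: 93,000,000 × 1.0041753593 × 0.15748 = PLN 14,706,790.81.
Route B — convert at spot, deposit PLN: 93,000,000 × 0.15864 × 1.0153837975 = PLN 14,980,485.16.
The quoted forward undervalues ZAR, so borrow ZAR, convert to PLN at spot, deposit the PLN at 4.58%, and buy ZAR forward at 0.15748 to cover the loan.
The gap between the two covered legs is PLN 273,694.

PLN 273,694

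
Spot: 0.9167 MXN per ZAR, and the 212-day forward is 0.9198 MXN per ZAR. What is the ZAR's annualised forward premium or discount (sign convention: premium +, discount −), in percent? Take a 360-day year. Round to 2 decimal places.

T = 212/360 years.
Period premium: (0.9198 − 0.9167)/0.9167 = 0.0033817.
Per annum: 0.0033817 / (212/360) = 0.005743 = 0.57%.

+0.57%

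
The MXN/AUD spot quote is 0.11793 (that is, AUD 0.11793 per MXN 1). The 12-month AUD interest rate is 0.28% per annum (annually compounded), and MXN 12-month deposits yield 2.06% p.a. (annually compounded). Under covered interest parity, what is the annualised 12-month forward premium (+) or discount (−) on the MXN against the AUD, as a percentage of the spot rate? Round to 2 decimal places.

-1.74%

T = 1 year.
No-arbitrage forward: 0.11793 × 1.002800 / 1.020600 = 0.11587322 AUD/MXN.
Annualised premium = (F − S)/S × (1/T) = (0.11587322 − 0.11793)/0.11793 ÷ 1 = -1.74%.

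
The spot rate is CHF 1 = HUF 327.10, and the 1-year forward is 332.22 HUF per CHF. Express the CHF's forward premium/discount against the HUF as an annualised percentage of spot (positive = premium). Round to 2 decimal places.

+1.57%

T = 1 year.
Period premium: (332.22 − 327.1)/327.1 = 0.0156527.
Per annum: 0.0156527 / 1 = 0.015653 = 1.57%.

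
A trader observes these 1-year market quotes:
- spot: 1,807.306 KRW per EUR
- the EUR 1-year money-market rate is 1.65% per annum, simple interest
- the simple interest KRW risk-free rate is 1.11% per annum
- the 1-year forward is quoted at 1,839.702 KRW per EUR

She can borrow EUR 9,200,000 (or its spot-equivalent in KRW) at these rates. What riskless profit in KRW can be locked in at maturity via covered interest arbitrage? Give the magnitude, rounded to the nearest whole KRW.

T = 1 year.
Route A — deposit EUR, sell forward: 9,200,000 × 1.016500 × 1839.702 = KRW 17,204,525,163.60.
Route B — convert at spot, deposit KRW: 9,200,000 × 1807.306 × 1.011100 = KRW 16,811,777,288.72.
The quoted forward overvalues EUR, so borrow KRW, buy EUR at spot, deposit the EUR at 1.65%, and sell the proceeds forward at 1,839.702.
Profit = 17,204,525,163.60 − 16,811,777,288.72 = KRW 392,747,875.

KRW 392,747,875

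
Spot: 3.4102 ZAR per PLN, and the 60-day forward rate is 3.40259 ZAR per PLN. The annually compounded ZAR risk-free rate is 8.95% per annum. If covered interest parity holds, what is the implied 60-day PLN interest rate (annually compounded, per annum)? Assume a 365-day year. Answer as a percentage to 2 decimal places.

T = 60/365 years.
F/S = 3.40259/3.4102 = 0.9977685 = (growth of ZAR) / (growth of PLN).
The ZAR side grows by (1 + 0.0895)^(60/365) = 1.0141905.
So the PLN growth factor = 1.0164587.
r = 1.0164587^(365/60) − 1 = 0.104407 → 10.44%.

10.44%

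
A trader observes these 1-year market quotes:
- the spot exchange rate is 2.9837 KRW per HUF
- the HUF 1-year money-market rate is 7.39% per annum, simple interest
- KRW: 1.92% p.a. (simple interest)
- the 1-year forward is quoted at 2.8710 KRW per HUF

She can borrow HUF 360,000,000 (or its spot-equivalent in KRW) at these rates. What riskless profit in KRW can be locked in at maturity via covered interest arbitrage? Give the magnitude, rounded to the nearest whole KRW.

KRW 15,184,750

T = 1 year.
Keep in HUF, deliver into the forward: 360,000,000·1.073900·2.8710 = KRW 1,109,940,084.00.
Swap to KRW now, deposit: 360,000,000·2.9837·1.019200 = KRW 1,094,755,334.40.
The quoted forward overvalues HUF, so borrow KRW, buy HUF at spot, deposit the HUF at 7.39%, and sell the proceeds forward at 2.8710.
The gap between the two covered legs is KRW 15,184,750.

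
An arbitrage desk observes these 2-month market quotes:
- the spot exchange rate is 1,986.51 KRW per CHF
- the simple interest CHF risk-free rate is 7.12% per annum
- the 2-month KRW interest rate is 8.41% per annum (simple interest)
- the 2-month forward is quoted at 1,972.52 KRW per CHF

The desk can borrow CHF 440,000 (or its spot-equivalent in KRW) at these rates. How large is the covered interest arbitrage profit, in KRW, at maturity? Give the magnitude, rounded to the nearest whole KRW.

KRW 8,107,885

T = 2/12 years.
Invest the CHF and cover forward: 440,000 × 1.01186666667 × 1972.52 = KRW 878,207,984.43.
Convert at spot and invest in KRW: 440,000 × 1986.51 × 1.01401666667 = KRW 886,315,869.34.
The quoted forward undervalues CHF, so borrow CHF, convert to KRW at spot, deposit the KRW at 8.41%, and buy CHF forward at 1,972.52 to cover the loan.
Profit = 886,315,869.34 − 878,207,984.43 = KRW 8,107,885.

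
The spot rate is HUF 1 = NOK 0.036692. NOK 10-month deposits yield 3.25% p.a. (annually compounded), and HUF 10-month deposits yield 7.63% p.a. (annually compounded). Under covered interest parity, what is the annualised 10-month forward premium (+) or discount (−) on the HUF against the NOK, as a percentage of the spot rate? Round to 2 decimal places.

-4.08%

T = 10/12 years.
CIP forward (NOK per HUF) = 0.036692 × 1.0270109/1.0631906 = 0.035443395.
Annualised premium = (F − S)/S × (1/T) = (0.035443395 − 0.036692)/0.036692 ÷ (10/12) = -4.08%.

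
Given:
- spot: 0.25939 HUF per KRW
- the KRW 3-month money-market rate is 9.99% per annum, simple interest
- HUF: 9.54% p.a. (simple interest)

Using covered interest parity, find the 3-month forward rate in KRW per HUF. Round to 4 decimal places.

3.8594

T = 3/12 years.
Growth of 1 HUF over T: 1 + 0.0954×3/12 = 1.023850.
KRW accumulates by 1 + 0.0999×3/12 = 1.024975.
So F = 0.25939 × 1.023850 / 1.024975 = 0.2591053 (HUF/KRW).
Quoted the other way: 1/0.2591053 = 3.8594 KRW per HUF.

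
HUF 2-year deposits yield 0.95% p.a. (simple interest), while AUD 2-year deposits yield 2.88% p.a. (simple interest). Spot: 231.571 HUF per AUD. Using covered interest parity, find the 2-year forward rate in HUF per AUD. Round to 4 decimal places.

T = 2 years.
Growth of 1 HUF over T: 1 + 0.0095×2 = 1.019000.
AUD accumulates by 1 + 0.0288×2 = 1.057600.
Forward (HUF per AUD) = 231.571 × 1.019000 / 1.057600 = 223.119184.

223.1192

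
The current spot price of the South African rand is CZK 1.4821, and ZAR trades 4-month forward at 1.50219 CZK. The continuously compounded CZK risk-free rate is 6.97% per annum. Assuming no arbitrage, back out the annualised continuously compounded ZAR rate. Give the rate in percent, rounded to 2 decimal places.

T = 4/12 years.
F/S = 1.50219/1.4821 = 1.0135551 = (growth of CZK) / (growth of ZAR).
CZK growth factor: e^(0.0697×4/12) = 1.0235053.
So the ZAR growth factor = 1.0098171.
r = ln(1.0098171)/(4/12) = 0.029308 → 2.93%.

2.93%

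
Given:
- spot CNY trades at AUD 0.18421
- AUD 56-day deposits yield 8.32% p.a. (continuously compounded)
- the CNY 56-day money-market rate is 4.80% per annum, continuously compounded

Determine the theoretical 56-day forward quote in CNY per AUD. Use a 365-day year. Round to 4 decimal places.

5.3993

T = 56/365 years.
AUD accumulates by e^(0.0832×56/365) = 1.0128468.
CNY growth factor: e^(0.0480×56/365) = 1.0073916.
Forward (AUD per CNY) = 0.18421 × 1.0128468 / 1.0073916 = 0.1852075.
Quoted the other way: 1/0.1852075 = 5.3993 CNY per AUD.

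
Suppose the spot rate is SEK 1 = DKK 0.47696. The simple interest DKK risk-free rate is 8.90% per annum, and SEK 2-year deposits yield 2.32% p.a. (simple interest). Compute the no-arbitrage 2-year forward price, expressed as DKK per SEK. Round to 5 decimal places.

0.53694

T = 2 years.
DKK growth factor: 1 + 0.0890×2 = 1.178000.
SEK accumulates by 1 + 0.0232×2 = 1.046400.
So F = 0.47696 × 1.178000 / 1.046400 = 0.5369446 (DKK/SEK).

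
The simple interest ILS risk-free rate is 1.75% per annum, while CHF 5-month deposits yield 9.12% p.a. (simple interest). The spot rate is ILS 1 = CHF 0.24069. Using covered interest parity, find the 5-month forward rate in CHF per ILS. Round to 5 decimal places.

T = 5/12 years.
CHF accumulates by 1 + 0.0912×5/12 = 1.038000.
ILS accumulates by 1 + 0.0175×5/12 = 1.0072917.
CIP: F = S · (grow CHF)/(grow ILS) = 0.24069 × 1.038000/1.0072917 = 0.2480277 CHF per ILS.

0.24803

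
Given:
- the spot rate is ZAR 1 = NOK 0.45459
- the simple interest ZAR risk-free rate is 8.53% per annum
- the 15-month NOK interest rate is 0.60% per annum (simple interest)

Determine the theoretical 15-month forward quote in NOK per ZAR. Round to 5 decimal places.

T = 15/12 years.
NOK accumulates by 1 + 0.0060×15/12 = 1.007500.
ZAR accumulates by 1 + 0.0853×15/12 = 1.106625.
CIP: F = S · (grow NOK)/(grow ZAR) = 0.45459 × 1.007500/1.106625 = 0.4138705 NOK per ZAR.

0.41387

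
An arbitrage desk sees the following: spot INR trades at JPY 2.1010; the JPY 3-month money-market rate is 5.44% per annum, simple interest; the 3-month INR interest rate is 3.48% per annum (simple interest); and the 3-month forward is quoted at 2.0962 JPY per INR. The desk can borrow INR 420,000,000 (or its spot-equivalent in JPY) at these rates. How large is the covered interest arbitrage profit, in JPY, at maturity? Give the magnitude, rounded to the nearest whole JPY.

JPY 6,357,397

T = 3/12 years.
Keep in INR, deliver into the forward: 420,000,000·1.008700·2.0962 = JPY 888,063,514.80.
Swap to JPY now, deposit: 420,000,000·2.1010·1.013600 = JPY 894,420,912.00.
The quoted forward undervalues INR, so borrow INR, convert to JPY at spot, deposit the JPY at 5.44%, and buy INR forward at 2.0962 to cover the loan.
Profit = 894,420,912.00 − 888,063,514.80 = JPY 6,357,397.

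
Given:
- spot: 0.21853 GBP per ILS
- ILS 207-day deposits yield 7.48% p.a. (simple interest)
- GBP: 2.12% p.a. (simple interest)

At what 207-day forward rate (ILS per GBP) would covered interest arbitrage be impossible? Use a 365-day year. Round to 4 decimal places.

T = 207/365 years.
GBP accumulates by 1 + 0.0212×207/365 = 1.012023.
ILS growth factor: 1 + 0.0748×207/365 = 1.0424208.
So F = 0.21853 × 1.012023 / 1.0424208 = 0.2121575 (GBP/ILS).
Quoted the other way: 1/0.2121575 = 4.7135 ILS per GBP.

4.7135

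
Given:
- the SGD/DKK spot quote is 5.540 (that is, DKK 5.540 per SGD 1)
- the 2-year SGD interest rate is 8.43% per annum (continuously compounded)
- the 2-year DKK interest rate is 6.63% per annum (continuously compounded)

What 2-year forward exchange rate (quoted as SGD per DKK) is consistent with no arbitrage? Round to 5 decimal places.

0.18712

T = 2 years.
DKK accumulates by e^(0.0663×2) = 1.1417932.
Growth of 1 SGD over T: e^(0.0843×2) = 1.1836466.
Forward (DKK per SGD) = 5.54 × 1.1417932 / 1.1836466 = 5.344107.
Invert for SGD per DKK: 1 / 5.344107 = 0.18712.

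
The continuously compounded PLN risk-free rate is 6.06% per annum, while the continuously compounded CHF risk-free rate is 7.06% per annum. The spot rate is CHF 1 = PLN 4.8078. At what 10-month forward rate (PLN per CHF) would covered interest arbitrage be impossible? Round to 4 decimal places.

T = 10/12 years.
PLN accumulates by e^(0.0606×10/12) = 1.0517969.
CHF accumulates by e^(0.0706×10/12) = 1.0605985.
So F = 4.8078 × 1.0517969 / 1.0605985 = 4.767901 (PLN/CHF).

4.7679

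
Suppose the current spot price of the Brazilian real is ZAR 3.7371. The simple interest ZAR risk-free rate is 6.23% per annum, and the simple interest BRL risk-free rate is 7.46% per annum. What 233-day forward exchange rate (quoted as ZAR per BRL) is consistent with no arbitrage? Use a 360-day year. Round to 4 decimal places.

T = 233/360 years.
Growth of 1 ZAR over T: 1 + 0.0623×233/360 = 1.0403219.
Growth of 1 BRL over T: 1 + 0.0746×233/360 = 1.0482828.
So F = 3.7371 × 1.0403219 / 1.0482828 = 3.708720 (ZAR/BRL).

3.7087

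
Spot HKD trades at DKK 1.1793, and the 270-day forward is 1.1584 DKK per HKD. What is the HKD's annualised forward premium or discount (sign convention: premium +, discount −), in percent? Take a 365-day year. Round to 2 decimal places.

-2.40%

T = 270/365 years.
Period premium: (1.1584 − 1.1793)/1.1793 = -0.0177224.
×(1/T) gives -2.40% p.a.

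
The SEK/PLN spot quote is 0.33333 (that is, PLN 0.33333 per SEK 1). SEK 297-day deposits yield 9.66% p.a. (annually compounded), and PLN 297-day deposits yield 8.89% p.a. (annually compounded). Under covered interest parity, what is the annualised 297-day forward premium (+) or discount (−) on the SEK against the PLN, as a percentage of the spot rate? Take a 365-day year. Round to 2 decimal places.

-0.70%

T = 297/365 years.
No-arbitrage forward: 0.33333 × 1.0717589 / 1.0779217 = 0.33142425 PLN/SEK.
(F − S)/S ÷ T = (0.33142425 − 0.33333)/0.33333/(297/365) = -0.007026 → -0.70%.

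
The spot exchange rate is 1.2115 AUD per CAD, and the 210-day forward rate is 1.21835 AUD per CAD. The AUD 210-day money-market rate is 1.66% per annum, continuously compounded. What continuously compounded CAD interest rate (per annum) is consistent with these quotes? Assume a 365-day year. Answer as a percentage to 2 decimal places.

T = 210/365 years.
CIP gives F = S · g_AUD/g_CAD, so g_AUD/g_CAD = 1.21835/1.2115 = 1.0056541.
AUD growth factor: e^(0.0166×210/365) = 1.0095964.
That pins the CAD growth at 1.0039201.
r = ln(1.0039201)/(210/365) = 0.006800 → 0.68%.

0.68%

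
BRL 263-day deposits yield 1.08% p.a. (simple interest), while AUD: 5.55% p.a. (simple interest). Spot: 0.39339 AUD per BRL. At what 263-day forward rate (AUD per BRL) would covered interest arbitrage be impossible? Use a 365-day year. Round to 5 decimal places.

T = 263/365 years.
Growth of 1 AUD over T: 1 + 0.0555×263/365 = 1.0399904.
BRL growth factor: 1 + 0.0108×263/365 = 1.0077819.
Forward (AUD per BRL) = 0.39339 × 1.0399904 / 1.0077819 = 0.4059627.

0.40596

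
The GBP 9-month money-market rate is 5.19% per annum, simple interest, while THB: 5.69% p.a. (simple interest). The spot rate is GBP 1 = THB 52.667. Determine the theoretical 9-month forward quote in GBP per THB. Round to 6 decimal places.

0.018919

T = 9/12 years.
THB accumulates by 1 + 0.0569×9/12 = 1.042675.
GBP accumulates by 1 + 0.0519×9/12 = 1.038925.
So F = 52.667 × 1.042675 / 1.038925 = 52.85710 (THB/GBP).
Invert for GBP per THB: 1 / 52.85710 = 0.018919.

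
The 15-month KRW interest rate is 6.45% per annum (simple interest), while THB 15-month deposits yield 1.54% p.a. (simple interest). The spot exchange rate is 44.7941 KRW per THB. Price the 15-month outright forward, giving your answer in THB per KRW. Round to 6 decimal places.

T = 15/12 years.
KRW accumulates by 1 + 0.0645×15/12 = 1.080625.
THB accumulates by 1 + 0.0154×15/12 = 1.019250.
So F = 44.7941 × 1.080625 / 1.019250 = 47.49141 (KRW/THB).
Invert for THB per KRW: 1 / 47.49141 = 0.021056.

0.021056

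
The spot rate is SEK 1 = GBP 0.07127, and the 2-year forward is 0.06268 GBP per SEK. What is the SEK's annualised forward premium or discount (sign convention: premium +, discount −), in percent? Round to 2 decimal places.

-6.03%

T = 2 years.
Period premium: (0.06268 − 0.07127)/0.07127 = -0.1205276.
Per annum: -0.1205276 / 2 = -0.060264 = -6.03%.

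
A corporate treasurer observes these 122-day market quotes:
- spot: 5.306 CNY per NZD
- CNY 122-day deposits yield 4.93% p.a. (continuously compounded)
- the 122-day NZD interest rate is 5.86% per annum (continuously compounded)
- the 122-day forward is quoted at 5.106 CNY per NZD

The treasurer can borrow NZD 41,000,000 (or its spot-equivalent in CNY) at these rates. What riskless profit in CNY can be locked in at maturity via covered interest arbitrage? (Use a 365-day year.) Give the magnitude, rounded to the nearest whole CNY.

T = 122/365 years.
Keep in NZD, deliver into the forward: 41,000,000·1.0197799302·5.106 = CNY 213,486,849.27.
Swap to CNY now, deposit: 41,000,000·5.306·1.0166148731 = CNY 221,160,499.18.
The quoted forward undervalues NZD, so borrow NZD, convert to CNY at spot, deposit the CNY at 4.93%, and buy NZD forward at 5.106 to cover the loan.
Arbitrage profit = |213,486,849.27 − 221,160,499.18| = CNY 7,673,650.

CNY 7,673,650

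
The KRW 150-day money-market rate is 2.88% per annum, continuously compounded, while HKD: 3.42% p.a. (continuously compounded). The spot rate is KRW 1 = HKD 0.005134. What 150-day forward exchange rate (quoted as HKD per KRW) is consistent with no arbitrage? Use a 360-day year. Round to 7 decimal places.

0.0051456

T = 150/360 years.
HKD accumulates by e^(0.0342×150/360) = 1.014352.
KRW accumulates by e^(0.0288×150/360) = 1.0120723.
Forward (HKD per KRW) = 0.005134 × 1.014352 / 1.0120723 = 0.005145564.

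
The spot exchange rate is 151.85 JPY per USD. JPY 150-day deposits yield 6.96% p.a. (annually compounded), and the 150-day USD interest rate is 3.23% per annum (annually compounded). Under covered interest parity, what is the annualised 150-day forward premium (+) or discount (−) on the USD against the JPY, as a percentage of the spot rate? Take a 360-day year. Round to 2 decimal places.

+3.58%

T = 150/360 years.
CIP forward (JPY per USD) = 151.85 × 1.028432/1.0133337 = 154.11251.
(F − S)/S ÷ T = (154.11251 − 151.85)/151.85/(150/360) = 0.035759 → 3.58%.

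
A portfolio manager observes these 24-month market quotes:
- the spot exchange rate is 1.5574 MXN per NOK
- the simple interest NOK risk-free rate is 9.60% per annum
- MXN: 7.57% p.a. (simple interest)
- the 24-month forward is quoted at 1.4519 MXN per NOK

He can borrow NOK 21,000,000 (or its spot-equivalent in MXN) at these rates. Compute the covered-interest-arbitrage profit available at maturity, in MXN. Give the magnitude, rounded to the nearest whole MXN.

MXN 1,313,037

T = 2 years.
Invest the NOK and cover forward: 21,000,000 × 1.192000 × 1.4519 = MXN 36,343,960.80.
Convert at spot and invest in MXN: 21,000,000 × 1.5574 × 1.151400 = MXN 37,656,997.56.
The quoted forward undervalues NOK, so borrow NOK, convert to MXN at spot, deposit the MXN at 7.57%, and buy NOK forward at 1.4519 to cover the loan.
The gap between the two covered legs is MXN 1,313,037.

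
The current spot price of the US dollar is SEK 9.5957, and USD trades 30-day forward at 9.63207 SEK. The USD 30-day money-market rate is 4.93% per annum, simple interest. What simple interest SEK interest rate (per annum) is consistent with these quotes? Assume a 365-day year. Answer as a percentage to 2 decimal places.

9.56%

T = 30/365 years.
By CIP, F/S equals the SEK-to-USD growth ratio: 9.63207/9.5957 = 1.0037902.
USD growth factor: 1 + 0.0493×30/365 = 1.0040521.
Hence g_SEK = 1.0078577.
(1.0078577 − 1)/T = 0.095602, i.e. 9.56%.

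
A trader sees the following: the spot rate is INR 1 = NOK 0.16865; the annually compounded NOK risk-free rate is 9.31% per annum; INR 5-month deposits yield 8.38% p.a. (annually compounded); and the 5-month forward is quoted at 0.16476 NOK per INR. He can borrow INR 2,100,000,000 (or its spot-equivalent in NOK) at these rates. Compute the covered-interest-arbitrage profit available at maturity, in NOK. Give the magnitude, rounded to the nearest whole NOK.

NOK 9,753,747

T = 5/12 years.
Invest the INR and cover forward: 2,100,000,000 × 1.03409906261 × 0.16476 = NOK 357,794,139.27.
Convert at spot and invest in NOK: 2,100,000,000 × 0.16865 × 1.03778715092 = NOK 367,547,886.31.
The quoted forward undervalues INR, so borrow INR, convert to NOK at spot, deposit the NOK at 9.31%, and buy INR forward at 0.16476 to cover the loan.
The gap between the two covered legs is NOK 9,753,747.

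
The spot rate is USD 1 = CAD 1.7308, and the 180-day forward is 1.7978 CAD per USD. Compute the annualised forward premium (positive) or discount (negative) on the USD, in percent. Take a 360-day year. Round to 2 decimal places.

T = 180/360 years.
(F − S)/S = (1.7978 − 1.7308)/1.7308 = 0.0387104.
Per annum: 0.0387104 / (180/360) = 0.077421 = 7.74%.

+7.74%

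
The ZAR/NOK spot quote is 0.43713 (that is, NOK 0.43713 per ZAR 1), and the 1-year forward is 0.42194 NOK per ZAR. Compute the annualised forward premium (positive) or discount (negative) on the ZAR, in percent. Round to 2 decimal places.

-3.47%

T = 1 year.
(F − S)/S = (0.42194 − 0.43713)/0.43713 = -0.0347494.
Annualise by dividing by T: -0.0347494 / 1 = -0.034749 → -3.47%.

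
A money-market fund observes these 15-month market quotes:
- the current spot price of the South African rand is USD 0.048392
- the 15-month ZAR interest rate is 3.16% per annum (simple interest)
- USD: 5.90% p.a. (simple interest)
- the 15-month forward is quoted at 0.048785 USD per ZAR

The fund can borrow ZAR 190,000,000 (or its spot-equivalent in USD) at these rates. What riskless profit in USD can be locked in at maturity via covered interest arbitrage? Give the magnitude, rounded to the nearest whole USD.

T = 15/12 years.
Invest the ZAR and cover forward: 190,000,000 × 1.039500 × 0.048785 = USD 9,635,281.43.
Convert at spot and invest in USD: 190,000,000 × 0.048392 × 1.073750 = USD 9,872,572.90.
The quoted forward undervalues ZAR, so borrow ZAR, convert to USD at spot, deposit the USD at 5.90%, and buy ZAR forward at 0.048785 to cover the loan.
The gap between the two covered legs is USD 237,291.

USD 237,291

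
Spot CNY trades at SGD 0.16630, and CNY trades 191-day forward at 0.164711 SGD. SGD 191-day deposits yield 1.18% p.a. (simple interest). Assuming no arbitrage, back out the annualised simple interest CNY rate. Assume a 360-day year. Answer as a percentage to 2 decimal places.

3.01%

T = 191/360 years.
F/S = 0.164711/0.1663 = 0.9904450 = (growth of SGD) / (growth of CNY).
The SGD side grows by 1 + 0.0118×191/360 = 1.0062606.
So the CNY growth factor = 1.0159682.
r = (1.0159682 − 1)/(191/360) = 0.030097 → 3.01%.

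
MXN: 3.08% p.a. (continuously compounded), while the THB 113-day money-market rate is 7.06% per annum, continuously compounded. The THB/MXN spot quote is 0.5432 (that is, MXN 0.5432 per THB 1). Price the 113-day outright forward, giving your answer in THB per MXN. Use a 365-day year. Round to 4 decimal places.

1.8638

T = 113/365 years.
MXN accumulates by e^(0.0308×113/365) = 1.0095809.
Growth of 1 THB over T: e^(0.0706×113/365) = 1.0220976.
Forward (MXN per THB) = 0.5432 × 1.0095809 / 1.0220976 = 0.5365479.
Invert for THB per MXN: 1 / 0.5365479 = 1.8638.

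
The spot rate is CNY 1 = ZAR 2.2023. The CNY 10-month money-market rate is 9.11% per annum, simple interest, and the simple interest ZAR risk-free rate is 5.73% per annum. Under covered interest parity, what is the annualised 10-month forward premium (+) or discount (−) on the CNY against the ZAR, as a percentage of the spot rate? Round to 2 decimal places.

-3.14%

T = 10/12 years.
F = S · g_ZAR/g_CNY = 2.2023 × 1.047750/1.0759167 = 2.1446454.
(F − S)/S ÷ T = (2.1446454 − 2.2023)/2.2023/(10/12) = -0.031415 → -3.14%.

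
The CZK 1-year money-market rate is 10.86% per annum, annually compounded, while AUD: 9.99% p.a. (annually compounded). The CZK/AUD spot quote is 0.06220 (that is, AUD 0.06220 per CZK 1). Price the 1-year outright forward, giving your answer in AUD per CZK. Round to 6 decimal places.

0.061712

T = 1 year.
Growth of 1 AUD over T: (1 + 0.0999)^1 = 1.099900.
CZK growth factor: (1 + 0.1086)^1 = 1.108600.
Forward (AUD per CZK) = 0.0622 × 1.099900 / 1.108600 = 0.06171187.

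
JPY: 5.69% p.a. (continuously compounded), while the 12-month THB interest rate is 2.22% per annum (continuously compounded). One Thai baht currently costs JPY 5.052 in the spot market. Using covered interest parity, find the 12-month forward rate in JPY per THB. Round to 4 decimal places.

T = 1 year.
Growth of 1 JPY over T: e^(0.0569×1) = 1.058550.
THB accumulates by e^(0.0222×1) = 1.0224483.
So F = 5.052 × 1.058550 / 1.0224483 = 5.230381 (JPY/THB).

5.2304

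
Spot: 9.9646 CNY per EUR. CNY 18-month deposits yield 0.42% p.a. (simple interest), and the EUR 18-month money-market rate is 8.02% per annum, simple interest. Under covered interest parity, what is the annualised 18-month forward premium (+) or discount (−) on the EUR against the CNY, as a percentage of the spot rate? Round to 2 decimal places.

T = 18/12 years.
No-arbitrage forward: 9.9646 × 1.006300 / 1.120300 = 8.9506177 CNY/EUR.
Annualised premium = (F − S)/S × (1/T) = (8.9506177 − 9.9646)/9.9646 ÷ (18/12) = -6.78%.

-6.78%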